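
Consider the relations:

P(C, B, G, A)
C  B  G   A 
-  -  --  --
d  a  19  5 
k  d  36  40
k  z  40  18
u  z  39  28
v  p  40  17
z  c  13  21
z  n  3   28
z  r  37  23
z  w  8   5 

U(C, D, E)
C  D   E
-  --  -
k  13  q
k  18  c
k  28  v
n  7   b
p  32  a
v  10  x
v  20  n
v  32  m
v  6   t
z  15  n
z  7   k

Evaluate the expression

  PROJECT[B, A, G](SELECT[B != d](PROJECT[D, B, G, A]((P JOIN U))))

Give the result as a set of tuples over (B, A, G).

P ⋈ U (natural join on C): {(k, d, 36, 40, 13, q), (k, d, 36, 40, 18, c), (k, d, 36, 40, 28, v), (k, z, 40, 18, 13, q), (k, z, 40, 18, 18, c), (k, z, 40, 18, 28, v), (v, p, 40, 17, 10, x), (v, p, 40, 17, 20, n), (v, p, 40, 17, 32, m), (v, p, 40, 17, 6, t), (z, c, 13, 21, 15, n), (z, c, 13, 21, 7, k), (z, n, 3, 28, 15, n), (z, n, 3, 28, 7, k), (z, r, 37, 23, 15, n), (z, r, 37, 23, 7, k), (z, w, 8, 5, 15, n), (z, w, 8, 5, 7, k)}
π_{D, B, G, A} gives {(10, p, 40, 17), (13, d, 36, 40), (13, z, 40, 18), (15, c, 13, 21), (15, n, 3, 28), (15, r, 37, 23), (15, w, 8, 5), (18, d, 36, 40), (18, z, 40, 18), (20, p, 40, 17), (28, d, 36, 40), (28, z, 40, 18), (32, p, 40, 17), (6, p, 40, 17), (7, c, 13, 21), (7, n, 3, 28), (7, r, 37, 23), (7, w, 8, 5)}.
Filtering on B != d leaves {(10, p, 40, 17), (13, z, 40, 18), (15, c, 13, 21), (15, n, 3, 28), (15, r, 37, 23), (15, w, 8, 5), (18, z, 40, 18), (20, p, 40, 17), (28, z, 40, 18), (32, p, 40, 17), (6, p, 40, 17), (7, c, 13, 21), (7, n, 3, 28), (7, r, 37, 23), (7, w, 8, 5)}.
π_{B, A, G} gives {(c, 21, 13), (n, 28, 3), (p, 17, 40), (r, 23, 37), (w, 5, 8), (z, 18, 40)} (9 duplicate(s) eliminated).

{(c, 21, 13), (n, 28, 3), (p, 17, 40), (r, 23, 37), (w, 5, 8), (z, 18, 40)}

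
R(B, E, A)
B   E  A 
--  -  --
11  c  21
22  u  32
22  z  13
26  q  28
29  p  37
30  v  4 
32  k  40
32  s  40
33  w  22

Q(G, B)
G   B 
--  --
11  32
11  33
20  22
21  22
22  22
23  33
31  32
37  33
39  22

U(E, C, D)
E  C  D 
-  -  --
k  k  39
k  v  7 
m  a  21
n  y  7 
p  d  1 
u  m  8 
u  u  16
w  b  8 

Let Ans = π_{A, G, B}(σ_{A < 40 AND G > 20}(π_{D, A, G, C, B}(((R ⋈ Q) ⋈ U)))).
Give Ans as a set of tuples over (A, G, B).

{(22, 23, 33), (22, 37, 33), (32, 21, 22), (32, 22, 22), (32, 39, 22)}

Natural join on B: {(22, u, 32, 20), (22, u, 32, 21), (22, u, 32, 22), (22, u, 32, 39), (22, z, 13, 20), (22, z, 13, 21), (22, z, 13, 22), (22, z, 13, 39), (32, k, 40, 11), (32, k, 40, 31), (32, s, 40, 11), (32, s, 40, 31), (33, w, 22, 11), (33, w, 22, 23), (33, w, 22, 37)}
Natural join on E: {(22, u, 32, 20, m, 8), (22, u, 32, 20, u, 16), (22, u, 32, 21, m, 8), (22, u, 32, 21, u, 16), (22, u, 32, 22, m, 8), (22, u, 32, 22, u, 16), (22, u, 32, 39, m, 8), (22, u, 32, 39, u, 16), (32, k, 40, 11, k, 39), (32, k, 40, 11, v, 7), (32, k, 40, 31, k, 39), (32, k, 40, 31, v, 7), (33, w, 22, 11, b, 8), (33, w, 22, 23, b, 8), (33, w, 22, 37, b, 8)}
Projecting to D, A, G, C, B: {(16, 32, 20, u, 22), (16, 32, 21, u, 22), (16, 32, 22, u, 22), (16, 32, 39, u, 22), (39, 40, 11, k, 32), (39, 40, 31, k, 32), (7, 40, 11, v, 32), (7, 40, 31, v, 32), (8, 22, 11, b, 33), (8, 22, 23, b, 33), (8, 22, 37, b, 33), (8, 32, 20, m, 22), (8, 32, 21, m, 22), (8, 32, 22, m, 22), (8, 32, 39, m, 22)}
σ[A < 40 AND G > 20]: keep tuples satisfying A < 40 AND G > 20 → {(16, 32, 21, u, 22), (16, 32, 22, u, 22), (16, 32, 39, u, 22), (8, 22, 23, b, 33), (8, 22, 37, b, 33), (8, 32, 21, m, 22), (8, 32, 22, m, 22), (8, 32, 39, m, 22)}
Projecting to A, G, B (3 duplicate(s) eliminated): {(22, 23, 33), (22, 37, 33), (32, 21, 22), (32, 22, 22), (32, 39, 22)}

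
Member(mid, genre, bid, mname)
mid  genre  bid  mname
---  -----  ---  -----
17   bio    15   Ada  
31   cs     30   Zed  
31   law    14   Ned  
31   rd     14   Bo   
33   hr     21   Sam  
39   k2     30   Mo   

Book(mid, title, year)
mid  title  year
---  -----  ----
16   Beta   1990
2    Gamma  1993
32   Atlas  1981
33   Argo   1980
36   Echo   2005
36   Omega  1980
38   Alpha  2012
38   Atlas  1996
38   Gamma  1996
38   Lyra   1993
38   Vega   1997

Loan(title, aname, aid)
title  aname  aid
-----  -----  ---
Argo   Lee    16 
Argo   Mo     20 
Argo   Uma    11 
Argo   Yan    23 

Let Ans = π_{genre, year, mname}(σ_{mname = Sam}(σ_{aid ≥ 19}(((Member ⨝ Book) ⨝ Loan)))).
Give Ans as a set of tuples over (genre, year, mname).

Member ⋈ Book (natural join on mid): {(33, hr, 21, Sam, Argo, 1980)}
(Member ⨝ Book) ⋈ Loan (natural join on title): {(33, hr, 21, Sam, Argo, 1980, Lee, 16), (33, hr, 21, Sam, Argo, 1980, Mo, 20), (33, hr, 21, Sam, Argo, 1980, Uma, 11), (33, hr, 21, Sam, Argo, 1980, Yan, 23)}
Apply σ_{aid ≥ 19}; surviving tuples: {(33, hr, 21, Sam, Argo, 1980, Mo, 20), (33, hr, 21, Sam, Argo, 1980, Yan, 23)}
Apply σ_{mname = Sam}; surviving tuples: {(33, hr, 21, Sam, Argo, 1980, Mo, 20), (33, hr, 21, Sam, Argo, 1980, Yan, 23)}
π[genre, year, mname]: project onto (genre, year, mname) (1 duplicate(s) eliminated) → {(hr, 1980, Sam)}

{(hr, 1980, Sam)}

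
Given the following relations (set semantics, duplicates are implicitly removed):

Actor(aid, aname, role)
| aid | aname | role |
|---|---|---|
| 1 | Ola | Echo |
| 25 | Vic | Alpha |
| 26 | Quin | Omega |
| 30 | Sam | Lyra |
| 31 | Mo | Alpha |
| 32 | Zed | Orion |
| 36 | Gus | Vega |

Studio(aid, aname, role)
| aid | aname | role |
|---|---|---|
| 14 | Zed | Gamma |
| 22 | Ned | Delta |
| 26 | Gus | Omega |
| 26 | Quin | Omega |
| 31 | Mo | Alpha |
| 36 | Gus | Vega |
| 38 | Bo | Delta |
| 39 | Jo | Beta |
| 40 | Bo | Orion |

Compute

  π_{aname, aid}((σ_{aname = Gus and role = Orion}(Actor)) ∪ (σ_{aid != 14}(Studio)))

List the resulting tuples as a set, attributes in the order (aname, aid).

{(Bo, 38), (Bo, 40), (Gus, 26), (Gus, 36), (Jo, 39), (Mo, 31), (Ned, 22), (Quin, 26)}

Apply σ_{aname = Gus and role = Orion}; surviving tuples: {}
Apply σ_{aid != 14}; surviving tuples: {(22, Ned, Delta), (26, Gus, Omega), (26, Quin, Omega), (31, Mo, Alpha), (36, Gus, Vega), (38, Bo, Delta), (39, Jo, Beta), (40, Bo, Orion)}
Union: {} with {(22, Ned, Delta), (26, Gus, Omega), (26, Quin, Omega), (31, Mo, Alpha), (36, Gus, Vega), (38, Bo, Delta), (39, Jo, Beta), (40, Bo, Orion)} → {(22, Ned, Delta), (26, Gus, Omega), (26, Quin, Omega), (31, Mo, Alpha), (36, Gus, Vega), (38, Bo, Delta), (39, Jo, Beta), (40, Bo, Orion)}
π_{aname, aid} gives {(Bo, 38), (Bo, 40), (Gus, 26), (Gus, 36), (Jo, 39), (Mo, 31), (Ned, 22), (Quin, 26)}.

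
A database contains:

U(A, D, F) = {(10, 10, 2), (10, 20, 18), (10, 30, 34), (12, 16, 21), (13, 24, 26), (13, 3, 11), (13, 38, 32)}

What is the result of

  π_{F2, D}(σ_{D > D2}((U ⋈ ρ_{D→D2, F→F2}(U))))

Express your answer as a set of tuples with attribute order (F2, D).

{(11, 24), (11, 38), (18, 30), (2, 20), (2, 30), (26, 38)}

ρ[D→D2, F→F2]: schema becomes (A, D2, F2); tuples unchanged.
U ⋈ ρ_{D→D2, F→F2}(U) (natural join on A): {(10, 10, 2, 10, 2), (10, 10, 2, 20, 18), (10, 10, 2, 30, 34), (10, 20, 18, 10, 2), (10, 20, 18, 20, 18), (10, 20, 18, 30, 34), (10, 30, 34, 10, 2), (10, 30, 34, 20, 18), (10, 30, 34, 30, 34), (12, 16, 21, 16, 21), (13, 24, 26, 24, 26), (13, 24, 26, 3, 11), (13, 24, 26, 38, 32), (13, 3, 11, 24, 26), (13, 3, 11, 3, 11), (13, 3, 11, 38, 32), (13, 38, 32, 24, 26), (13, 38, 32, 3, 11), (13, 38, 32, 38, 32)}
Apply σ_{D > D2}; surviving tuples: {(10, 20, 18, 10, 2), (10, 30, 34, 10, 2), (10, 30, 34, 20, 18), (13, 24, 26, 3, 11), (13, 38, 32, 24, 26), (13, 38, 32, 3, 11)}
π_{F2, D} gives {(11, 24), (11, 38), (18, 30), (2, 20), (2, 30), (26, 38)}.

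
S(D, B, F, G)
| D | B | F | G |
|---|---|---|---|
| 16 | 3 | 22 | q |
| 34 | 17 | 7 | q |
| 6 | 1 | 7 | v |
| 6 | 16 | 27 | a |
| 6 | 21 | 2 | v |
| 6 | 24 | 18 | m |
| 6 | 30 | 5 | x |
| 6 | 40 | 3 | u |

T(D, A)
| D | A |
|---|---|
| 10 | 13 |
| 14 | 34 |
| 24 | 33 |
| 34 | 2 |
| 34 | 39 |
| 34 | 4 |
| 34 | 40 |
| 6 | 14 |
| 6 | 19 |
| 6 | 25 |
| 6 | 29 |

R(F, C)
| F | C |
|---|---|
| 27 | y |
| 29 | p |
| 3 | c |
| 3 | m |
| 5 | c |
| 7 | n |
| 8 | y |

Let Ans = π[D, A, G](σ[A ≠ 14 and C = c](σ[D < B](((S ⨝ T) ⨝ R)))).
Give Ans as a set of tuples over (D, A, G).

Natural join on D: {(34, 17, 7, q, 2), (34, 17, 7, q, 39), (34, 17, 7, q, 4), (34, 17, 7, q, 40), (6, 1, 7, v, 14), (6, 1, 7, v, 19), (6, 1, 7, v, 25), (6, 1, 7, v, 29), (6, 16, 27, a, 14), (6, 16, 27, a, 19), (6, 16, 27, a, 25), (6, 16, 27, a, 29), (6, 21, 2, v, 14), (6, 21, 2, v, 19), (6, 21, 2, v, 25), (6, 21, 2, v, 29), (6, 24, 18, m, 14), (6, 24, 18, m, 19), (6, 24, 18, m, 25), (6, 24, 18, m, 29), (6, 30, 5, x, 14), (6, 30, 5, x, 19), (6, 30, 5, x, 25), (6, 30, 5, x, 29), (6, 40, 3, u, 14), (6, 40, 3, u, 19), (6, 40, 3, u, 25), (6, 40, 3, u, 29)}
Natural join on F: {(34, 17, 7, q, 2, n), (34, 17, 7, q, 39, n), (34, 17, 7, q, 4, n), (34, 17, 7, q, 40, n), (6, 1, 7, v, 14, n), (6, 1, 7, v, 19, n), (6, 1, 7, v, 25, n), (6, 1, 7, v, 29, n), (6, 16, 27, a, 14, y), (6, 16, 27, a, 19, y), (6, 16, 27, a, 25, y), (6, 16, 27, a, 29, y), (6, 30, 5, x, 14, c), (6, 30, 5, x, 19, c), (6, 30, 5, x, 25, c), (6, 30, 5, x, 29, c), (6, 40, 3, u, 14, c), (6, 40, 3, u, 14, m), (6, 40, 3, u, 19, c), (6, 40, 3, u, 19, m), (6, 40, 3, u, 25, c), (6, 40, 3, u, 25, m), (6, 40, 3, u, 29, c), (6, 40, 3, u, 29, m)}
σ[D < B]: keep tuples satisfying D < B → {(6, 16, 27, a, 14, y), (6, 16, 27, a, 19, y), (6, 16, 27, a, 25, y), (6, 16, 27, a, 29, y), (6, 30, 5, x, 14, c), (6, 30, 5, x, 19, c), (6, 30, 5, x, 25, c), (6, 30, 5, x, 29, c), (6, 40, 3, u, 14, c), (6, 40, 3, u, 14, m), (6, 40, 3, u, 19, c), (6, 40, 3, u, 19, m), (6, 40, 3, u, 25, c), (6, 40, 3, u, 25, m), (6, 40, 3, u, 29, c), (6, 40, 3, u, 29, m)}
σ[A ≠ 14 and C = c]: keep tuples satisfying A ≠ 14 and C = c → {(6, 30, 5, x, 19, c), (6, 30, 5, x, 25, c), (6, 30, 5, x, 29, c), (6, 40, 3, u, 19, c), (6, 40, 3, u, 25, c), (6, 40, 3, u, 29, c)}
Projecting to D, A, G: {(6, 19, u), (6, 19, x), (6, 25, u), (6, 25, x), (6, 29, u), (6, 29, x)}

{(6, 19, u), (6, 19, x), (6, 25, u), (6, 25, x), (6, 29, u), (6, 29, x)}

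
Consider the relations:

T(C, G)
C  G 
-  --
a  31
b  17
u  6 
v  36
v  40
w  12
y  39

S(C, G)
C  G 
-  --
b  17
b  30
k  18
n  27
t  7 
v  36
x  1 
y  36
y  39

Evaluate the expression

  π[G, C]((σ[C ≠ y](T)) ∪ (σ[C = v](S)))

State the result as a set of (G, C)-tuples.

{(12, w), (17, b), (31, a), (36, v), (40, v), (6, u)}

σ[C ≠ y]: keep tuples satisfying C ≠ y → {(a, 31), (b, 17), (u, 6), (v, 36), (v, 40), (w, 12)}
σ[C = v]: keep tuples satisfying C = v → {(v, 36)}
Taking the union: {(a, 31), (b, 17), (u, 6), (v, 36), (v, 40), (w, 12)}
Keep only column(s) G, C: {(12, w), (17, b), (31, a), (36, v), (40, v), (6, u)}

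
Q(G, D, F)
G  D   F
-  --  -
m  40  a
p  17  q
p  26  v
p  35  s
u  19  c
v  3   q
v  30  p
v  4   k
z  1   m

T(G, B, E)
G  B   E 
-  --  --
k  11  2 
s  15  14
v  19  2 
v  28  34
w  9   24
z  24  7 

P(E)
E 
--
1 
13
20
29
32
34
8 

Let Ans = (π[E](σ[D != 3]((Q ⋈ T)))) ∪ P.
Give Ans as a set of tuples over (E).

{1, 13, 2, 20, 29, 32, 34, 7, 8}

Q ⋈ T (natural join on G): {(v, 3, q, 19, 2), (v, 3, q, 28, 34), (v, 30, p, 19, 2), (v, 30, p, 28, 34), (v, 4, k, 19, 2), (v, 4, k, 28, 34), (z, 1, m, 24, 7)}
Selection D != 3: {(v, 30, p, 19, 2), (v, 30, p, 28, 34), (v, 4, k, 19, 2), (v, 4, k, 28, 34), (z, 1, m, 24, 7)}
Projecting to E (2 duplicate(s) eliminated): {2, 34, 7}
Taking the union: {1, 13, 2, 20, 29, 32, 34, 7, 8}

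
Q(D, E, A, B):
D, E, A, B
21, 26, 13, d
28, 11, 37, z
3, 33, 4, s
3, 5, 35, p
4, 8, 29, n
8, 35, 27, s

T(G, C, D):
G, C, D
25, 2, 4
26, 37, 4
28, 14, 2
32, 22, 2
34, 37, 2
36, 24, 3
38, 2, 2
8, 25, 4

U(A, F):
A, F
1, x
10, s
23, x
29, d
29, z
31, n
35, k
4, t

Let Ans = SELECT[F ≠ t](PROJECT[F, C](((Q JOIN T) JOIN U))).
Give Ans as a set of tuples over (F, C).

{(d, 2), (d, 25), (d, 37), (k, 24), (z, 2), (z, 25), (z, 37)}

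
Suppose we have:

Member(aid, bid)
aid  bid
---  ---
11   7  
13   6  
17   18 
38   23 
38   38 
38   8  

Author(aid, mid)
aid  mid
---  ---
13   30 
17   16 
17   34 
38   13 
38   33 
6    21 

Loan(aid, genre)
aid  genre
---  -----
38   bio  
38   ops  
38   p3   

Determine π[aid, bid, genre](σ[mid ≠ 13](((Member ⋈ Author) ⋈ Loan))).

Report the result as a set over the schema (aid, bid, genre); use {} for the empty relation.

Member ⋈ Author (natural join on aid): {(13, 6, 30), (17, 18, 16), (17, 18, 34), (38, 23, 13), (38, 23, 33), (38, 38, 13), (38, 38, 33), (38, 8, 13), (38, 8, 33)}
(Member ⋈ Author) ⋈ Loan (natural join on aid): {(38, 23, 13, bio), (38, 23, 13, ops), (38, 23, 13, p3), (38, 23, 33, bio), (38, 23, 33, ops), (38, 23, 33, p3), (38, 38, 13, bio), (38, 38, 13, ops), (38, 38, 13, p3), (38, 38, 33, bio), (38, 38, 33, ops), (38, 38, 33, p3), (38, 8, 13, bio), (38, 8, 13, ops), (38, 8, 13, p3), (38, 8, 33, bio), (38, 8, 33, ops), (38, 8, 33, p3)}
Selection mid ≠ 13: {(38, 23, 33, bio), (38, 23, 33, ops), (38, 23, 33, p3), (38, 38, 33, bio), (38, 38, 33, ops), (38, 38, 33, p3), (38, 8, 33, bio), (38, 8, 33, ops), (38, 8, 33, p3)}
π_{aid, bid, genre} gives {(38, 23, bio), (38, 23, ops), (38, 23, p3), (38, 38, bio), (38, 38, ops), (38, 38, p3), (38, 8, bio), (38, 8, ops), (38, 8, p3)}.

{(38, 23, bio), (38, 23, ops), (38, 23, p3), (38, 38, bio), (38, 38, ops), (38, 38, p3), (38, 8, bio), (38, 8, ops), (38, 8, p3)}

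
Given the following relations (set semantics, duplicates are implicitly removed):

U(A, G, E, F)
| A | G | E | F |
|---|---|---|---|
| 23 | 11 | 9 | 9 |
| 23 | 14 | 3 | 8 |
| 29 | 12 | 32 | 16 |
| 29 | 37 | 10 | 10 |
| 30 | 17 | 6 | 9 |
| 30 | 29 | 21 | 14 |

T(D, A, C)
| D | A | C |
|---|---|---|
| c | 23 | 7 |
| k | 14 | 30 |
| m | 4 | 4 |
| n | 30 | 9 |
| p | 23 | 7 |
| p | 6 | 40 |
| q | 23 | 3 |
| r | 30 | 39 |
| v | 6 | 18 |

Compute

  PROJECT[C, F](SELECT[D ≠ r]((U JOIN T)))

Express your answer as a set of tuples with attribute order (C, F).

{(3, 8), (3, 9), (7, 8), (7, 9), (9, 14), (9, 9)}

U ⋈ T (natural join on A): {(23, 11, 9, 9, c, 7), (23, 11, 9, 9, p, 7), (23, 11, 9, 9, q, 3), (23, 14, 3, 8, c, 7), (23, 14, 3, 8, p, 7), (23, 14, 3, 8, q, 3), (30, 17, 6, 9, n, 9), (30, 17, 6, 9, r, 39), (30, 29, 21, 14, n, 9), (30, 29, 21, 14, r, 39)}
Selection D ≠ r: {(23, 11, 9, 9, c, 7), (23, 11, 9, 9, p, 7), (23, 11, 9, 9, q, 3), (23, 14, 3, 8, c, 7), (23, 14, 3, 8, p, 7), (23, 14, 3, 8, q, 3), (30, 17, 6, 9, n, 9), (30, 29, 21, 14, n, 9)}
Keep only column(s) C, F (2 duplicate(s) eliminated): {(3, 8), (3, 9), (7, 8), (7, 9), (9, 14), (9, 9)}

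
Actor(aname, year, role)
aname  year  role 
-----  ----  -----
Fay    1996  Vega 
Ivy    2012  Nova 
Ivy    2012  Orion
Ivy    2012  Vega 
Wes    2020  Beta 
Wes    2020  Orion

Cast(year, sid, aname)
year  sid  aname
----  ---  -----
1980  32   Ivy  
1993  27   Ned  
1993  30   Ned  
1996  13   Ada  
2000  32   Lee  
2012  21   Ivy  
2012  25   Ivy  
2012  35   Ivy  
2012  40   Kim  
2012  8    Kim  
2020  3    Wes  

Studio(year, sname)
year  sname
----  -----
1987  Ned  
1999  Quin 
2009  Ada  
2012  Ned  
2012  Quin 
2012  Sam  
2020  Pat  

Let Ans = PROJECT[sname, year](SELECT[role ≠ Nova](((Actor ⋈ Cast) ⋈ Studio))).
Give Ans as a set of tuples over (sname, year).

{(Ned, 2012), (Pat, 2020), (Quin, 2012), (Sam, 2012)}

Actor ⋈ Cast (natural join on aname, year): {(Ivy, 2012, Nova, 21), (Ivy, 2012, Nova, 25), (Ivy, 2012, Nova, 35), (Ivy, 2012, Orion, 21), (Ivy, 2012, Orion, 25), (Ivy, 2012, Orion, 35), (Ivy, 2012, Vega, 21), (Ivy, 2012, Vega, 25), (Ivy, 2012, Vega, 35), (Wes, 2020, Beta, 3), (Wes, 2020, Orion, 3)}
(Actor ⋈ Cast) ⋈ Studio (natural join on year): {(Ivy, 2012, Nova, 21, Ned), (Ivy, 2012, Nova, 21, Quin), (Ivy, 2012, Nova, 21, Sam), (Ivy, 2012, Nova, 25, Ned), (Ivy, 2012, Nova, 25, Quin), (Ivy, 2012, Nova, 25, Sam), (Ivy, 2012, Nova, 35, Ned), (Ivy, 2012, Nova, 35, Quin), (Ivy, 2012, Nova, 35, Sam), (Ivy, 2012, Orion, 21, Ned), (Ivy, 2012, Orion, 21, Quin), (Ivy, 2012, Orion, 21, Sam), (Ivy, 2012, Orion, 25, Ned), (Ivy, 2012, Orion, 25, Quin), (Ivy, 2012, Orion, 25, Sam), (Ivy, 2012, Orion, 35, Ned), (Ivy, 2012, Orion, 35, Quin), (Ivy, 2012, Orion, 35, Sam), (Ivy, 2012, Vega, 21, Ned), (Ivy, 2012, Vega, 21, Quin), (Ivy, 2012, Vega, 21, Sam), (Ivy, 2012, Vega, 25, Ned), (Ivy, 2012, Vega, 25, Quin), (Ivy, 2012, Vega, 25, Sam), (Ivy, 2012, Vega, 35, Ned), (Ivy, 2012, Vega, 35, Quin), (Ivy, 2012, Vega, 35, Sam), (Wes, 2020, Beta, 3, Pat), (Wes, 2020, Orion, 3, Pat)}
Apply σ_{role ≠ Nova}; surviving tuples: {(Ivy, 2012, Orion, 21, Ned), (Ivy, 2012, Orion, 21, Quin), (Ivy, 2012, Orion, 21, Sam), (Ivy, 2012, Orion, 25, Ned), (Ivy, 2012, Orion, 25, Quin), (Ivy, 2012, Orion, 25, Sam), (Ivy, 2012, Orion, 35, Ned), (Ivy, 2012, Orion, 35, Quin), (Ivy, 2012, Orion, 35, Sam), (Ivy, 2012, Vega, 21, Ned), (Ivy, 2012, Vega, 21, Quin), (Ivy, 2012, Vega, 21, Sam), (Ivy, 2012, Vega, 25, Ned), (Ivy, 2012, Vega, 25, Quin), (Ivy, 2012, Vega, 25, Sam), (Ivy, 2012, Vega, 35, Ned), (Ivy, 2012, Vega, 35, Quin), (Ivy, 2012, Vega, 35, Sam), (Wes, 2020, Beta, 3, Pat), (Wes, 2020, Orion, 3, Pat)}
Projecting to sname, year (16 duplicate(s) eliminated): {(Ned, 2012), (Pat, 2020), (Quin, 2012), (Sam, 2012)}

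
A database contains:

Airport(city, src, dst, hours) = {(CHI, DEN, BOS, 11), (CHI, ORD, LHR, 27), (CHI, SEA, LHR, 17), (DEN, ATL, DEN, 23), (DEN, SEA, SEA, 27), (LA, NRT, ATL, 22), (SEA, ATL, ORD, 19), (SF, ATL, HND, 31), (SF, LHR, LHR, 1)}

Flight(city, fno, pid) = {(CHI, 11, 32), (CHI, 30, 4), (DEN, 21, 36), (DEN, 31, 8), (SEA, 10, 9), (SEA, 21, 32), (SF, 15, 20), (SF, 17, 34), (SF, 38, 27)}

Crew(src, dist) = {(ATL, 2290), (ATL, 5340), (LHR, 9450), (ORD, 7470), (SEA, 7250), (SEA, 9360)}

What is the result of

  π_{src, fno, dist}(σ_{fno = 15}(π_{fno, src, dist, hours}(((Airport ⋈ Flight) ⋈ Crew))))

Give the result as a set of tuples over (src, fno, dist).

{(ATL, 15, 2290), (ATL, 15, 5340), (LHR, 15, 9450)}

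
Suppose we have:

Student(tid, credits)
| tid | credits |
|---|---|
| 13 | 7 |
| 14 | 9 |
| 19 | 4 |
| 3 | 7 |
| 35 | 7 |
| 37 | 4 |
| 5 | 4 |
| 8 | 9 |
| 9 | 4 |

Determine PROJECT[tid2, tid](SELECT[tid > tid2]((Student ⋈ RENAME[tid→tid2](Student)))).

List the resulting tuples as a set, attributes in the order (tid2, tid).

{(13, 35), (19, 37), (3, 13), (3, 35), (5, 19), (5, 37), (5, 9), (8, 14), (9, 19), (9, 37)}

ρ[tid→tid2]: schema becomes (tid2, credits); tuples unchanged.
Student ⋈ RENAME[tid→tid2](Student) (natural join on credits): {(13, 7, 13), (13, 7, 3), (13, 7, 35), (14, 9, 14), (14, 9, 8), (19, 4, 19), (19, 4, 37), (19, 4, 5), (19, 4, 9), (3, 7, 13), (3, 7, 3), (3, 7, 35), (35, 7, 13), (35, 7, 3), (35, 7, 35), (37, 4, 19), (37, 4, 37), (37, 4, 5), (37, 4, 9), (5, 4, 19), (5, 4, 37), (5, 4, 5), (5, 4, 9), (8, 9, 14), (8, 9, 8), (9, 4, 19), (9, 4, 37), (9, 4, 5), (9, 4, 9)}
Filtering on tid > tid2 leaves {(13, 7, 3), (14, 9, 8), (19, 4, 5), (19, 4, 9), (35, 7, 13), (35, 7, 3), (37, 4, 19), (37, 4, 5), (37, 4, 9), (9, 4, 5)}.
Projecting to tid2, tid: {(13, 35), (19, 37), (3, 13), (3, 35), (5, 19), (5, 37), (5, 9), (8, 14), (9, 19), (9, 37)}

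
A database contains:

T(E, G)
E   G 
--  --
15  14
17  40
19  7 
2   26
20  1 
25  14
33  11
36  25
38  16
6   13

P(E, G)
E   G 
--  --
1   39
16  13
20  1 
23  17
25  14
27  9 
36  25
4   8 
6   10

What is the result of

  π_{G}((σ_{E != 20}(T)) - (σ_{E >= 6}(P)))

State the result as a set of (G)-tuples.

Apply σ_{E != 20}; surviving tuples: {(15, 14), (17, 40), (19, 7), (2, 26), (25, 14), (33, 11), (36, 25), (38, 16), (6, 13)}
Apply σ_{E >= 6}; surviving tuples: {(16, 13), (20, 1), (23, 17), (25, 14), (27, 9), (36, 25), (6, 10)}
Difference: {(15, 14), (17, 40), (19, 7), (2, 26), (25, 14), (33, 11), (36, 25), (38, 16), (6, 13)} with {(16, 13), (20, 1), (23, 17), (25, 14), (27, 9), (36, 25), (6, 10)} → {(15, 14), (17, 40), (19, 7), (2, 26), (33, 11), (38, 16), (6, 13)}
Projecting to G: {11, 13, 14, 16, 26, 40, 7}

{11, 13, 14, 16, 26, 40, 7}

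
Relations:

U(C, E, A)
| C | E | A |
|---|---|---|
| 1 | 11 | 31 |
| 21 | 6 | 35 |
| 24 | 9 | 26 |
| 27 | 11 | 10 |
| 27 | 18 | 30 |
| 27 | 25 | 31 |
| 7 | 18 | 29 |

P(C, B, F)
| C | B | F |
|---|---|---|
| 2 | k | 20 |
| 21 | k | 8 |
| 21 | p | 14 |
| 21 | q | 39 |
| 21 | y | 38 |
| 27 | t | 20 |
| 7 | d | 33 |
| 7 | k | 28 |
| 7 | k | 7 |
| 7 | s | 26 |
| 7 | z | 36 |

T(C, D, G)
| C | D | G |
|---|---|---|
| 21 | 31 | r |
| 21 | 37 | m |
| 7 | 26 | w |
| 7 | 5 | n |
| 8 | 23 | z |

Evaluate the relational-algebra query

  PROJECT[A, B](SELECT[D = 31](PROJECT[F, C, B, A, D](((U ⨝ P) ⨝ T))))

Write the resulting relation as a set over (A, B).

Joining U and P on C yields {(21, 6, 35, k, 8), (21, 6, 35, p, 14), (21, 6, 35, q, 39), (21, 6, 35, y, 38), (27, 11, 10, t, 20), (27, 18, 30, t, 20), (27, 25, 31, t, 20), (7, 18, 29, d, 33), (7, 18, 29, k, 28), (7, 18, 29, k, 7), (7, 18, 29, s, 26), (7, 18, 29, z, 36)}.
Joining (U ⨝ P) and T on C yields {(21, 6, 35, k, 8, 31, r), (21, 6, 35, k, 8, 37, m), (21, 6, 35, p, 14, 31, r), (21, 6, 35, p, 14, 37, m), (21, 6, 35, q, 39, 31, r), (21, 6, 35, q, 39, 37, m), (21, 6, 35, y, 38, 31, r), (21, 6, 35, y, 38, 37, m), (7, 18, 29, d, 33, 26, w), (7, 18, 29, d, 33, 5, n), (7, 18, 29, k, 28, 26, w), (7, 18, 29, k, 28, 5, n), (7, 18, 29, k, 7, 26, w), (7, 18, 29, k, 7, 5, n), (7, 18, 29, s, 26, 26, w), (7, 18, 29, s, 26, 5, n), (7, 18, 29, z, 36, 26, w), (7, 18, 29, z, 36, 5, n)}.
Projecting to F, C, B, A, D: {(14, 21, p, 35, 31), (14, 21, p, 35, 37), (26, 7, s, 29, 26), (26, 7, s, 29, 5), (28, 7, k, 29, 26), (28, 7, k, 29, 5), (33, 7, d, 29, 26), (33, 7, d, 29, 5), (36, 7, z, 29, 26), (36, 7, z, 29, 5), (38, 21, y, 35, 31), (38, 21, y, 35, 37), (39, 21, q, 35, 31), (39, 21, q, 35, 37), (7, 7, k, 29, 26), (7, 7, k, 29, 5), (8, 21, k, 35, 31), (8, 21, k, 35, 37)}
σ[D = 31]: keep tuples satisfying D = 31 → {(14, 21, p, 35, 31), (38, 21, y, 35, 31), (39, 21, q, 35, 31), (8, 21, k, 35, 31)}
Projecting to A, B: {(35, k), (35, p), (35, q), (35, y)}

{(35, k), (35, p), (35, q), (35, y)}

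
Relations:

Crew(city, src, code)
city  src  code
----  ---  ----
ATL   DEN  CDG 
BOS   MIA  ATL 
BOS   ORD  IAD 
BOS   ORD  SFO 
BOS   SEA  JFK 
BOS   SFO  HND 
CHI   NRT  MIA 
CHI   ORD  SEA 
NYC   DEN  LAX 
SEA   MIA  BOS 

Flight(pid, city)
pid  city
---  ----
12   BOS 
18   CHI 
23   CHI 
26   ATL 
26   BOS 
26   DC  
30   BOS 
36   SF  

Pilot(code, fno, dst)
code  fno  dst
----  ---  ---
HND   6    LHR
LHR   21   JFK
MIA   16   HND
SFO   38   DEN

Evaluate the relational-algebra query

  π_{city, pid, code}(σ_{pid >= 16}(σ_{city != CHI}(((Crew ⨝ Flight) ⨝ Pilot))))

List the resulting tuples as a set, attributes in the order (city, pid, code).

Natural join on city: {(ATL, DEN, CDG, 26), (BOS, MIA, ATL, 12), (BOS, MIA, ATL, 26), (BOS, MIA, ATL, 30), (BOS, ORD, IAD, 12), (BOS, ORD, IAD, 26), (BOS, ORD, IAD, 30), (BOS, ORD, SFO, 12), (BOS, ORD, SFO, 26), (BOS, ORD, SFO, 30), (BOS, SEA, JFK, 12), (BOS, SEA, JFK, 26), (BOS, SEA, JFK, 30), (BOS, SFO, HND, 12), (BOS, SFO, HND, 26), (BOS, SFO, HND, 30), (CHI, NRT, MIA, 18), (CHI, NRT, MIA, 23), (CHI, ORD, SEA, 18), (CHI, ORD, SEA, 23)}
Natural join on code: {(BOS, ORD, SFO, 12, 38, DEN), (BOS, ORD, SFO, 26, 38, DEN), (BOS, ORD, SFO, 30, 38, DEN), (BOS, SFO, HND, 12, 6, LHR), (BOS, SFO, HND, 26, 6, LHR), (BOS, SFO, HND, 30, 6, LHR), (CHI, NRT, MIA, 18, 16, HND), (CHI, NRT, MIA, 23, 16, HND)}
Filtering on city != CHI leaves {(BOS, ORD, SFO, 12, 38, DEN), (BOS, ORD, SFO, 26, 38, DEN), (BOS, ORD, SFO, 30, 38, DEN), (BOS, SFO, HND, 12, 6, LHR), (BOS, SFO, HND, 26, 6, LHR), (BOS, SFO, HND, 30, 6, LHR)}.
Filtering on pid >= 16 leaves {(BOS, ORD, SFO, 26, 38, DEN), (BOS, ORD, SFO, 30, 38, DEN), (BOS, SFO, HND, 26, 6, LHR), (BOS, SFO, HND, 30, 6, LHR)}.
π_{city, pid, code} gives {(BOS, 26, HND), (BOS, 26, SFO), (BOS, 30, HND), (BOS, 30, SFO)}.

{(BOS, 26, HND), (BOS, 26, SFO), (BOS, 30, HND), (BOS, 30, SFO)}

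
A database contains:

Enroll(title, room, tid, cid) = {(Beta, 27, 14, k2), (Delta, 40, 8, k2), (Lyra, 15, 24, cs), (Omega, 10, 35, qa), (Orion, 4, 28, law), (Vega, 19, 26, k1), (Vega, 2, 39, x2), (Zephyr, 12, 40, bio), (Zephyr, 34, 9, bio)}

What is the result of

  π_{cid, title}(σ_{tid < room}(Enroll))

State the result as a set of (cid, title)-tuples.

Selection tid < room: {(Beta, 27, 14, k2), (Delta, 40, 8, k2), (Zephyr, 34, 9, bio)}
π_{cid, title} gives {(bio, Zephyr), (k2, Beta), (k2, Delta)}.

{(bio, Zephyr), (k2, Beta), (k2, Delta)}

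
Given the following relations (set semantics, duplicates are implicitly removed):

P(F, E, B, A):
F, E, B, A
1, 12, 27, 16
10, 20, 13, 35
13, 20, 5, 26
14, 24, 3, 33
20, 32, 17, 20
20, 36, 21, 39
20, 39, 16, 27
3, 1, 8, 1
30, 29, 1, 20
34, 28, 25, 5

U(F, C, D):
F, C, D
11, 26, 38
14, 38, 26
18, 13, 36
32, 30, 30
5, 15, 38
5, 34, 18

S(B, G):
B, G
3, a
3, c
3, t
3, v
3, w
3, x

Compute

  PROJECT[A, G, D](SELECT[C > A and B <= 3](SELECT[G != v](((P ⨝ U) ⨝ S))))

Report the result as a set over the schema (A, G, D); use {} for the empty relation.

{(33, a, 26), (33, c, 26), (33, t, 26), (33, w, 26), (33, x, 26)}

P ⋈ U (natural join on F): {(14, 24, 3, 33, 38, 26)}
(P ⨝ U) ⋈ S (natural join on B): {(14, 24, 3, 33, 38, 26, a), (14, 24, 3, 33, 38, 26, c), (14, 24, 3, 33, 38, 26, t), (14, 24, 3, 33, 38, 26, v), (14, 24, 3, 33, 38, 26, w), (14, 24, 3, 33, 38, 26, x)}
Filtering on G != v leaves {(14, 24, 3, 33, 38, 26, a), (14, 24, 3, 33, 38, 26, c), (14, 24, 3, 33, 38, 26, t), (14, 24, 3, 33, 38, 26, w), (14, 24, 3, 33, 38, 26, x)}.
Filtering on C > A and B <= 3 leaves {(14, 24, 3, 33, 38, 26, a), (14, 24, 3, 33, 38, 26, c), (14, 24, 3, 33, 38, 26, t), (14, 24, 3, 33, 38, 26, w), (14, 24, 3, 33, 38, 26, x)}.
Projecting to A, G, D: {(33, a, 26), (33, c, 26), (33, t, 26), (33, w, 26), (33, x, 26)}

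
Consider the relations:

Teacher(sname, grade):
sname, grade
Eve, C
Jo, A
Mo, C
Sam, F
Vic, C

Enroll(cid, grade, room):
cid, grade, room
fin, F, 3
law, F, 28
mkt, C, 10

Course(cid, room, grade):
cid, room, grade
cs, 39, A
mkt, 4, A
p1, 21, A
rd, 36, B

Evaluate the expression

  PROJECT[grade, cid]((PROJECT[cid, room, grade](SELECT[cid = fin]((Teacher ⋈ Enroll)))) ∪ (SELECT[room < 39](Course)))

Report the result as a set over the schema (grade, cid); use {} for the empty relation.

{(A, mkt), (A, p1), (B, rd), (F, fin)}

Teacher ⋈ Enroll (natural join on grade): {(Eve, C, mkt, 10), (Mo, C, mkt, 10), (Sam, F, fin, 3), (Sam, F, law, 28), (Vic, C, mkt, 10)}
Selection cid = fin: {(Sam, F, fin, 3)}
π[cid, room, grade]: project onto (cid, room, grade) → {(fin, 3, F)}
Selection room < 39: {(mkt, 4, A), (p1, 21, A), (rd, 36, B)}
Union: {(fin, 3, F)} with {(mkt, 4, A), (p1, 21, A), (rd, 36, B)} → {(fin, 3, F), (mkt, 4, A), (p1, 21, A), (rd, 36, B)}
π[grade, cid]: project onto (grade, cid) → {(A, mkt), (A, p1), (B, rd), (F, fin)}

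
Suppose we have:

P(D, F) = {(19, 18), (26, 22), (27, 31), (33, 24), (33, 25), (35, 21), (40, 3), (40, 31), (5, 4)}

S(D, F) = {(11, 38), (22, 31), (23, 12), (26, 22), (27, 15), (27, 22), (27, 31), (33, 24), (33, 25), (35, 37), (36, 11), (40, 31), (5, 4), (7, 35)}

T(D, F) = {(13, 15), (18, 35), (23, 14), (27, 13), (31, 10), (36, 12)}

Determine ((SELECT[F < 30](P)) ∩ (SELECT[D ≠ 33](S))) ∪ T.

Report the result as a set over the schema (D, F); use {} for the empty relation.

{(13, 15), (18, 35), (23, 14), (26, 22), (27, 13), (31, 10), (36, 12), (5, 4)}

Filtering on F < 30 leaves {(19, 18), (26, 22), (33, 24), (33, 25), (35, 21), (40, 3), (5, 4)}.
Filtering on D ≠ 33 leaves {(11, 38), (22, 31), (23, 12), (26, 22), (27, 15), (27, 22), (27, 31), (35, 37), (36, 11), (40, 31), (5, 4), (7, 35)}.
Set intersection of the two operands is {(26, 22), (5, 4)}.
Set union of the two operands is {(13, 15), (18, 35), (23, 14), (26, 22), (27, 13), (31, 10), (36, 12), (5, 4)}.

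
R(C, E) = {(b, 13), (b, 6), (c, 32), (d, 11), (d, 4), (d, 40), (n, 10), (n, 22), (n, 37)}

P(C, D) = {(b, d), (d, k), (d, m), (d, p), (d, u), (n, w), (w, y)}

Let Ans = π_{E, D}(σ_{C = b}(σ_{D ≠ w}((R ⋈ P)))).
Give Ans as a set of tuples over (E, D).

{(13, d), (6, d)}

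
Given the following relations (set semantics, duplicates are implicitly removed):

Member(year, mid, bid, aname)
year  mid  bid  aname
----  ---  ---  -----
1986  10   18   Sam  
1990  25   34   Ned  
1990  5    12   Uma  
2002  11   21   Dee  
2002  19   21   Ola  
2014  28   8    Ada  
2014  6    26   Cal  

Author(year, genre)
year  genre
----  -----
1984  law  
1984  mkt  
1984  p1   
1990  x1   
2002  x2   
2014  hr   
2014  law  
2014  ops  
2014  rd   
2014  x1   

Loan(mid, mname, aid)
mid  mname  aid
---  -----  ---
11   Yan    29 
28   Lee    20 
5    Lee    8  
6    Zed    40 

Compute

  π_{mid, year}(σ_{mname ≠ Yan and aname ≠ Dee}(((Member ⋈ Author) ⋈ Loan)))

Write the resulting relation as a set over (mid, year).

Joining Member and Author on year yields {(1990, 25, 34, Ned, x1), (1990, 5, 12, Uma, x1), (2002, 11, 21, Dee, x2), (2002, 19, 21, Ola, x2), (2014, 28, 8, Ada, hr), (2014, 28, 8, Ada, law), (2014, 28, 8, Ada, ops), (2014, 28, 8, Ada, rd), (2014, 28, 8, Ada, x1), (2014, 6, 26, Cal, hr), (2014, 6, 26, Cal, law), (2014, 6, 26, Cal, ops), (2014, 6, 26, Cal, rd), (2014, 6, 26, Cal, x1)}.
Joining (Member ⋈ Author) and Loan on mid yields {(1990, 5, 12, Uma, x1, Lee, 8), (2002, 11, 21, Dee, x2, Yan, 29), (2014, 28, 8, Ada, hr, Lee, 20), (2014, 28, 8, Ada, law, Lee, 20), (2014, 28, 8, Ada, ops, Lee, 20), (2014, 28, 8, Ada, rd, Lee, 20), (2014, 28, 8, Ada, x1, Lee, 20), (2014, 6, 26, Cal, hr, Zed, 40), (2014, 6, 26, Cal, law, Zed, 40), (2014, 6, 26, Cal, ops, Zed, 40), (2014, 6, 26, Cal, rd, Zed, 40), (2014, 6, 26, Cal, x1, Zed, 40)}.
Selection mname ≠ Yan and aname ≠ Dee: {(1990, 5, 12, Uma, x1, Lee, 8), (2014, 28, 8, Ada, hr, Lee, 20), (2014, 28, 8, Ada, law, Lee, 20), (2014, 28, 8, Ada, ops, Lee, 20), (2014, 28, 8, Ada, rd, Lee, 20), (2014, 28, 8, Ada, x1, Lee, 20), (2014, 6, 26, Cal, hr, Zed, 40), (2014, 6, 26, Cal, law, Zed, 40), (2014, 6, 26, Cal, ops, Zed, 40), (2014, 6, 26, Cal, rd, Zed, 40), (2014, 6, 26, Cal, x1, Zed, 40)}
Keep only column(s) mid, year (8 duplicate(s) eliminated): {(28, 2014), (5, 1990), (6, 2014)}

{(28, 2014), (5, 1990), (6, 2014)}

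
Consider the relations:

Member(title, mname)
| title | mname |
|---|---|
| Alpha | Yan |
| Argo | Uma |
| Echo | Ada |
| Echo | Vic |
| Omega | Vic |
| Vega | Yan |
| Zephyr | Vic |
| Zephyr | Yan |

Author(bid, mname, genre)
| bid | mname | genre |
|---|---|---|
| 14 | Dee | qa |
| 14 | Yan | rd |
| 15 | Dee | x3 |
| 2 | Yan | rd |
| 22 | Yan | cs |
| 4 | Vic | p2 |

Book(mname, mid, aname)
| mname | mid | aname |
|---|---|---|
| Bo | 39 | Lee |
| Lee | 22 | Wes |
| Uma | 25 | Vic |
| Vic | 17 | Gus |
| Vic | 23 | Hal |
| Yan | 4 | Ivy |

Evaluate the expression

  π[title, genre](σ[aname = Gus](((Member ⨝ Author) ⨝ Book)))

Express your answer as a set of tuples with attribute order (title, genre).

{(Echo, p2), (Omega, p2), (Zephyr, p2)}

Natural join on mname: {(Alpha, Yan, 14, rd), (Alpha, Yan, 2, rd), (Alpha, Yan, 22, cs), (Echo, Vic, 4, p2), (Omega, Vic, 4, p2), (Vega, Yan, 14, rd), (Vega, Yan, 2, rd), (Vega, Yan, 22, cs), (Zephyr, Vic, 4, p2), (Zephyr, Yan, 14, rd), (Zephyr, Yan, 2, rd), (Zephyr, Yan, 22, cs)}
Natural join on mname: {(Alpha, Yan, 14, rd, 4, Ivy), (Alpha, Yan, 2, rd, 4, Ivy), (Alpha, Yan, 22, cs, 4, Ivy), (Echo, Vic, 4, p2, 17, Gus), (Echo, Vic, 4, p2, 23, Hal), (Omega, Vic, 4, p2, 17, Gus), (Omega, Vic, 4, p2, 23, Hal), (Vega, Yan, 14, rd, 4, Ivy), (Vega, Yan, 2, rd, 4, Ivy), (Vega, Yan, 22, cs, 4, Ivy), (Zephyr, Vic, 4, p2, 17, Gus), (Zephyr, Vic, 4, p2, 23, Hal), (Zephyr, Yan, 14, rd, 4, Ivy), (Zephyr, Yan, 2, rd, 4, Ivy), (Zephyr, Yan, 22, cs, 4, Ivy)}
Filtering on aname = Gus leaves {(Echo, Vic, 4, p2, 17, Gus), (Omega, Vic, 4, p2, 17, Gus), (Zephyr, Vic, 4, p2, 17, Gus)}.
π_{title, genre} gives {(Echo, p2), (Omega, p2), (Zephyr, p2)}.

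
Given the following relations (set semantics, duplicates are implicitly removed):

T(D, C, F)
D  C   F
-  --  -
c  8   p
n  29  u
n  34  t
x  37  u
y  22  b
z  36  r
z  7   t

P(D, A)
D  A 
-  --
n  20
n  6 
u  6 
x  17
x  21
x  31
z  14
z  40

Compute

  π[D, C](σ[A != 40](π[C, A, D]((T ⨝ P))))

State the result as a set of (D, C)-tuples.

{(n, 29), (n, 34), (x, 37), (z, 36), (z, 7)}

Joining T and P on D yields {(n, 29, u, 20), (n, 29, u, 6), (n, 34, t, 20), (n, 34, t, 6), (x, 37, u, 17), (x, 37, u, 21), (x, 37, u, 31), (z, 36, r, 14), (z, 36, r, 40), (z, 7, t, 14), (z, 7, t, 40)}.
π[C, A, D]: project onto (C, A, D) → {(29, 20, n), (29, 6, n), (34, 20, n), (34, 6, n), (36, 14, z), (36, 40, z), (37, 17, x), (37, 21, x), (37, 31, x), (7, 14, z), (7, 40, z)}
σ[A != 40]: keep tuples satisfying A != 40 → {(29, 20, n), (29, 6, n), (34, 20, n), (34, 6, n), (36, 14, z), (37, 17, x), (37, 21, x), (37, 31, x), (7, 14, z)}
π[D, C]: project onto (D, C) (4 duplicate(s) eliminated) → {(n, 29), (n, 34), (x, 37), (z, 36), (z, 7)}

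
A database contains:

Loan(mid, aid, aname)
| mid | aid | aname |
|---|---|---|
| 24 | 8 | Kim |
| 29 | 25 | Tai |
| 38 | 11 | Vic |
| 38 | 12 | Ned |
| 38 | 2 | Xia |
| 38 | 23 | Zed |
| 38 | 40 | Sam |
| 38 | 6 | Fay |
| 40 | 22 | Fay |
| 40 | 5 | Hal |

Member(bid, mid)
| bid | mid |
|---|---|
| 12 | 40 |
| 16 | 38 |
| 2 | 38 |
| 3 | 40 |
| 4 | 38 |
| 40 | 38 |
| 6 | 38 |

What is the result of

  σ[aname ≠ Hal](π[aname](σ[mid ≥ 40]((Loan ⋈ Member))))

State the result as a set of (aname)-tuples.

{Fay}

Loan ⋈ Member (natural join on mid): {(38, 11, Vic, 16), (38, 11, Vic, 2), (38, 11, Vic, 4), (38, 11, Vic, 40), (38, 11, Vic, 6), (38, 12, Ned, 16), (38, 12, Ned, 2), (38, 12, Ned, 4), (38, 12, Ned, 40), (38, 12, Ned, 6), (38, 2, Xia, 16), (38, 2, Xia, 2), (38, 2, Xia, 4), (38, 2, Xia, 40), (38, 2, Xia, 6), (38, 23, Zed, 16), (38, 23, Zed, 2), (38, 23, Zed, 4), (38, 23, Zed, 40), (38, 23, Zed, 6), (38, 40, Sam, 16), (38, 40, Sam, 2), (38, 40, Sam, 4), (38, 40, Sam, 40), (38, 40, Sam, 6), (38, 6, Fay, 16), (38, 6, Fay, 2), (38, 6, Fay, 4), (38, 6, Fay, 40), (38, 6, Fay, 6), (40, 22, Fay, 12), (40, 22, Fay, 3), (40, 5, Hal, 12), (40, 5, Hal, 3)}
Apply σ_{mid ≥ 40}; surviving tuples: {(40, 22, Fay, 12), (40, 22, Fay, 3), (40, 5, Hal, 12), (40, 5, Hal, 3)}
π_{aname} gives {Fay, Hal} (2 duplicate(s) eliminated).
Apply σ_{aname ≠ Hal}; surviving tuples: {Fay}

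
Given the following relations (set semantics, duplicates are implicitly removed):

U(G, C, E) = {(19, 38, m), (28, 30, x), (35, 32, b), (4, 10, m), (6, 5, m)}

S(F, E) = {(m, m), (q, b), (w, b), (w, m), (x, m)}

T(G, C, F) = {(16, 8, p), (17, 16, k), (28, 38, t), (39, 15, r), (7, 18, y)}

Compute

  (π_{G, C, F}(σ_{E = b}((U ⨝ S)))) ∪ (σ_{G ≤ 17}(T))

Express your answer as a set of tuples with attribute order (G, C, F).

Natural join on E: {(19, 38, m, m), (19, 38, m, w), (19, 38, m, x), (35, 32, b, q), (35, 32, b, w), (4, 10, m, m), (4, 10, m, w), (4, 10, m, x), (6, 5, m, m), (6, 5, m, w), (6, 5, m, x)}
Filtering on E = b leaves {(35, 32, b, q), (35, 32, b, w)}.
π_{G, C, F} gives {(35, 32, q), (35, 32, w)}.
Filtering on G ≤ 17 leaves {(16, 8, p), (17, 16, k), (7, 18, y)}.
Taking the union: {(16, 8, p), (17, 16, k), (35, 32, q), (35, 32, w), (7, 18, y)}

{(16, 8, p), (17, 16, k), (35, 32, q), (35, 32, w), (7, 18, y)}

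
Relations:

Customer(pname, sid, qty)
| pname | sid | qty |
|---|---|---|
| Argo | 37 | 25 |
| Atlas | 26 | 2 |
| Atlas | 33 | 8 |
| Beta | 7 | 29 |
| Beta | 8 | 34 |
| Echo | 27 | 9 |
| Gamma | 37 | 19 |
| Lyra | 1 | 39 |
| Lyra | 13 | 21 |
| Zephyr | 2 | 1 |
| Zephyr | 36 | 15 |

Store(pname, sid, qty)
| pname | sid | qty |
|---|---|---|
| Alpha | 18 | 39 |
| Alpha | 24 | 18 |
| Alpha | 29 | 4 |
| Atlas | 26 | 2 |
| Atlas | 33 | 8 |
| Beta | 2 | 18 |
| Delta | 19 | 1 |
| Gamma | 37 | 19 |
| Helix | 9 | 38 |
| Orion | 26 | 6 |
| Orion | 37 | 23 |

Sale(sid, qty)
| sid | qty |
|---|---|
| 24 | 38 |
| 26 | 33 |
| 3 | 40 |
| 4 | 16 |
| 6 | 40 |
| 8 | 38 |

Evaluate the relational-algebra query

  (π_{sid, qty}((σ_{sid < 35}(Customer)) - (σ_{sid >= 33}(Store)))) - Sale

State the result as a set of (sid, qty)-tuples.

{(1, 39), (13, 21), (2, 1), (26, 2), (27, 9), (7, 29), (8, 34)}

Apply σ_{sid < 35}; surviving tuples: {(Atlas, 26, 2), (Atlas, 33, 8), (Beta, 7, 29), (Beta, 8, 34), (Echo, 27, 9), (Lyra, 1, 39), (Lyra, 13, 21), (Zephyr, 2, 1)}
Apply σ_{sid >= 33}; surviving tuples: {(Atlas, 33, 8), (Gamma, 37, 19), (Orion, 37, 23)}
Difference: {(Atlas, 26, 2), (Atlas, 33, 8), (Beta, 7, 29), (Beta, 8, 34), (Echo, 27, 9), (Lyra, 1, 39), (Lyra, 13, 21), (Zephyr, 2, 1)} with {(Atlas, 33, 8), (Gamma, 37, 19), (Orion, 37, 23)} → {(Atlas, 26, 2), (Beta, 7, 29), (Beta, 8, 34), (Echo, 27, 9), (Lyra, 1, 39), (Lyra, 13, 21), (Zephyr, 2, 1)}
Keep only column(s) sid, qty: {(1, 39), (13, 21), (2, 1), (26, 2), (27, 9), (7, 29), (8, 34)}
Difference: {(1, 39), (13, 21), (2, 1), (26, 2), (27, 9), (7, 29), (8, 34)} with {(24, 38), (26, 33), (3, 40), (4, 16), (6, 40), (8, 38)} → {(1, 39), (13, 21), (2, 1), (26, 2), (27, 9), (7, 29), (8, 34)}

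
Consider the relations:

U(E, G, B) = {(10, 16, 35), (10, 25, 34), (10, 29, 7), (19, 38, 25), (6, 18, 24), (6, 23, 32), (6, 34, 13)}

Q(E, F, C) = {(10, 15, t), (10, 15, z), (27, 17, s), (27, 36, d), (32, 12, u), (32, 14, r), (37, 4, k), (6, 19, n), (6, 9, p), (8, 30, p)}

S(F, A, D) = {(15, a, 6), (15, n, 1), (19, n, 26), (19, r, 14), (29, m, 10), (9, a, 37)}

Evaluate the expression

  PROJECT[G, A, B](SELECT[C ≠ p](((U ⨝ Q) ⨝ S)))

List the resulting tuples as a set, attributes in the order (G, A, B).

Joining U and Q on E yields {(10, 16, 35, 15, t), (10, 16, 35, 15, z), (10, 25, 34, 15, t), (10, 25, 34, 15, z), (10, 29, 7, 15, t), (10, 29, 7, 15, z), (6, 18, 24, 19, n), (6, 18, 24, 9, p), (6, 23, 32, 19, n), (6, 23, 32, 9, p), (6, 34, 13, 19, n), (6, 34, 13, 9, p)}.
Joining (U ⨝ Q) and S on F yields {(10, 16, 35, 15, t, a, 6), (10, 16, 35, 15, t, n, 1), (10, 16, 35, 15, z, a, 6), (10, 16, 35, 15, z, n, 1), (10, 25, 34, 15, t, a, 6), (10, 25, 34, 15, t, n, 1), (10, 25, 34, 15, z, a, 6), (10, 25, 34, 15, z, n, 1), (10, 29, 7, 15, t, a, 6), (10, 29, 7, 15, t, n, 1), (10, 29, 7, 15, z, a, 6), (10, 29, 7, 15, z, n, 1), (6, 18, 24, 19, n, n, 26), (6, 18, 24, 19, n, r, 14), (6, 18, 24, 9, p, a, 37), (6, 23, 32, 19, n, n, 26), (6, 23, 32, 19, n, r, 14), (6, 23, 32, 9, p, a, 37), (6, 34, 13, 19, n, n, 26), (6, 34, 13, 19, n, r, 14), (6, 34, 13, 9, p, a, 37)}.
Filtering on C ≠ p leaves {(10, 16, 35, 15, t, a, 6), (10, 16, 35, 15, t, n, 1), (10, 16, 35, 15, z, a, 6), (10, 16, 35, 15, z, n, 1), (10, 25, 34, 15, t, a, 6), (10, 25, 34, 15, t, n, 1), (10, 25, 34, 15, z, a, 6), (10, 25, 34, 15, z, n, 1), (10, 29, 7, 15, t, a, 6), (10, 29, 7, 15, t, n, 1), (10, 29, 7, 15, z, a, 6), (10, 29, 7, 15, z, n, 1), (6, 18, 24, 19, n, n, 26), (6, 18, 24, 19, n, r, 14), (6, 23, 32, 19, n, n, 26), (6, 23, 32, 19, n, r, 14), (6, 34, 13, 19, n, n, 26), (6, 34, 13, 19, n, r, 14)}.
Projecting to G, A, B (6 duplicate(s) eliminated): {(16, a, 35), (16, n, 35), (18, n, 24), (18, r, 24), (23, n, 32), (23, r, 32), (25, a, 34), (25, n, 34), (29, a, 7), (29, n, 7), (34, n, 13), (34, r, 13)}

{(16, a, 35), (16, n, 35), (18, n, 24), (18, r, 24), (23, n, 32), (23, r, 32), (25, a, 34), (25, n, 34), (29, a, 7), (29, n, 7), (34, n, 13), (34, r, 13)}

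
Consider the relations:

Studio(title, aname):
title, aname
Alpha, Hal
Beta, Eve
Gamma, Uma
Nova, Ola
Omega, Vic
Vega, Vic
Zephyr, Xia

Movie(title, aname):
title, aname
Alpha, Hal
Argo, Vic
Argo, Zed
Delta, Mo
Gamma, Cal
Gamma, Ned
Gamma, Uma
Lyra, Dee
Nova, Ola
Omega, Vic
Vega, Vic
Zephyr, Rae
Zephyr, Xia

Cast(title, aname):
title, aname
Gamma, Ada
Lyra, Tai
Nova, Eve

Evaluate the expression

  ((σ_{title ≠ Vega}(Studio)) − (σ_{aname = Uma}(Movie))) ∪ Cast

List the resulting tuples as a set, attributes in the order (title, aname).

Apply σ_{title ≠ Vega}; surviving tuples: {(Alpha, Hal), (Beta, Eve), (Gamma, Uma), (Nova, Ola), (Omega, Vic), (Zephyr, Xia)}
Apply σ_{aname = Uma}; surviving tuples: {(Gamma, Uma)}
Taking the difference: {(Alpha, Hal), (Beta, Eve), (Nova, Ola), (Omega, Vic), (Zephyr, Xia)}
Taking the union: {(Alpha, Hal), (Beta, Eve), (Gamma, Ada), (Lyra, Tai), (Nova, Eve), (Nova, Ola), (Omega, Vic), (Zephyr, Xia)}

{(Alpha, Hal), (Beta, Eve), (Gamma, Ada), (Lyra, Tai), (Nova, Eve), (Nova, Ola), (Omega, Vic), (Zephyr, Xia)}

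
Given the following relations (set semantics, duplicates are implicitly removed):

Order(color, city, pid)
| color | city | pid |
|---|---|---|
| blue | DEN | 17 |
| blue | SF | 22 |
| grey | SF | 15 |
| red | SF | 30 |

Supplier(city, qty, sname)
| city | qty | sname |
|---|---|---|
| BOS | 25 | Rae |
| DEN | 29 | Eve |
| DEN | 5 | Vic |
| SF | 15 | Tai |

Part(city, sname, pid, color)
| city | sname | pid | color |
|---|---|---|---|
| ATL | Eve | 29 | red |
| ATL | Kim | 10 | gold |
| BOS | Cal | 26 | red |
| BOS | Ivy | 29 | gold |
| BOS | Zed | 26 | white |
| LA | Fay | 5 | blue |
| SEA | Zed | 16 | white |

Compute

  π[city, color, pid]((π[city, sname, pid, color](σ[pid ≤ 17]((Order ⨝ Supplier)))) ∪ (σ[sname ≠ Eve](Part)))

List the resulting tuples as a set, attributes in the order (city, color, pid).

{(ATL, gold, 10), (BOS, gold, 29), (BOS, red, 26), (BOS, white, 26), (DEN, blue, 17), (LA, blue, 5), (SEA, white, 16), (SF, grey, 15)}

Natural join on city: {(blue, DEN, 17, 29, Eve), (blue, DEN, 17, 5, Vic), (blue, SF, 22, 15, Tai), (grey, SF, 15, 15, Tai), (red, SF, 30, 15, Tai)}
Selection pid ≤ 17: {(blue, DEN, 17, 29, Eve), (blue, DEN, 17, 5, Vic), (grey, SF, 15, 15, Tai)}
π_{city, sname, pid, color} gives {(DEN, Eve, 17, blue), (DEN, Vic, 17, blue), (SF, Tai, 15, grey)}.
Selection sname ≠ Eve: {(ATL, Kim, 10, gold), (BOS, Cal, 26, red), (BOS, Ivy, 29, gold), (BOS, Zed, 26, white), (LA, Fay, 5, blue), (SEA, Zed, 16, white)}
Taking the union: {(ATL, Kim, 10, gold), (BOS, Cal, 26, red), (BOS, Ivy, 29, gold), (BOS, Zed, 26, white), (DEN, Eve, 17, blue), (DEN, Vic, 17, blue), (LA, Fay, 5, blue), (SEA, Zed, 16, white), (SF, Tai, 15, grey)}
π_{city, color, pid} gives {(ATL, gold, 10), (BOS, gold, 29), (BOS, red, 26), (BOS, white, 26), (DEN, blue, 17), (LA, blue, 5), (SEA, white, 16), (SF, grey, 15)} (1 duplicate(s) eliminated).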